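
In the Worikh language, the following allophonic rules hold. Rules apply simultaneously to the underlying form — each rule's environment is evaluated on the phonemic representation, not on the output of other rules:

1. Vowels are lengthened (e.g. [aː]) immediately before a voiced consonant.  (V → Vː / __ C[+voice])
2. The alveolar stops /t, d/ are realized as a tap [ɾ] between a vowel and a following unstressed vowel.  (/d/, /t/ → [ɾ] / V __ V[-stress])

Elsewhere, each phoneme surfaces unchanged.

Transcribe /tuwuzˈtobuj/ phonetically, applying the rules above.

/t/ (word-initial) is in the target of rule 2 but the environment (between a vowel and a following unstressed vowel) is not met → [t].
/u/ meets the environment for rule 1 (before a voiced consonant) → [uː].
/w/ (between /u/ and /u/): no rule targets it → [w].
/u/ (between /w/ and /z/): before a voiced consonant, so rule 1 applies → [uː].
/z/ — not in any rule's target class → [z].
/t/ (between /z/ and /o/) is in the target of rule 2 but the environment (between a vowel and a following unstressed vowel) is not met → [t].
/o/ (between /t/ and /b/): before a voiced consonant, so rule 1 applies → [oː].
/b/ (between /o/ and /u/): no rule targets it → [b].
/u/ (between /b/ and /j/): before a voiced consonant, so rule 1 applies → [uː].
/j/ (word-final): no rule targets it → [j].

[tuːwuːzˈtoːbuːj]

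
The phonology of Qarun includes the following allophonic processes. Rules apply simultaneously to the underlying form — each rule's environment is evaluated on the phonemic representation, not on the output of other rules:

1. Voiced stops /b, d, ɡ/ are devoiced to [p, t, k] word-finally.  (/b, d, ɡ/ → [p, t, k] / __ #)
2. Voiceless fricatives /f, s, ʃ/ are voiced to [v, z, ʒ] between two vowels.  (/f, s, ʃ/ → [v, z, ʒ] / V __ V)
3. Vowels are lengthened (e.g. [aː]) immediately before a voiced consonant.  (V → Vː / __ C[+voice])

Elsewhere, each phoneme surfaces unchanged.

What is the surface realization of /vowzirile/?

/v/ (word-initial): no rule targets it → [v].
/o/ meets the environment for rule 3 (before a voiced consonant) → [oː].
/w/ (between /o/ and /z/): no rule targets it → [w].
/z/ stays [z].
Rule 3 applies to /i/ (between /z/ and /r/: before a voiced consonant) → [iː].
/r/ stays [r].
/i/ (between /r/ and /l/) occurs before a voiced consonant → [iː] by rule 3.
/l/ (between /i/ and /e/): no rule targets it → [l].
/e/ (word-final) is in the target of rule 3 but the environment (before a voiced consonant) is not met → [e].

[voːwziːriːle]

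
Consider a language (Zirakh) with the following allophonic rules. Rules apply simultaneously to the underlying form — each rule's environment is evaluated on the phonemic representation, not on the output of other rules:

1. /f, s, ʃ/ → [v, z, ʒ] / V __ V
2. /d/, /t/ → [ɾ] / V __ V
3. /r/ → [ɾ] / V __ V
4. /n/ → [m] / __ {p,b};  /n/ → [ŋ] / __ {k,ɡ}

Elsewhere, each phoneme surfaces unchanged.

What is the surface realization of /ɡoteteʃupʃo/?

/ɡ/ stays [ɡ].
/o/ (between /ɡ/ and /t/) is unaffected → [o].
/t/ (between /o/ and /e/) occurs between two vowels → [ɾ] by rule 2.
/e/ stays [e].
/t/ (between /e/ and /e/) occurs between two vowels → [ɾ] by rule 2.
/e/ stays [e].
/ʃ/ meets the environment for rule 1 (between two vowels) → [ʒ].
/u/ (between /ʃ/ and /p/) is unaffected → [u].
/p/ stays [p].
/ʃ/ (between /p/ and /o/): rule 1 targets it, but not between two vowels → unchanged [ʃ].
/o/ (word-final): no rule targets it → [o].

[ɡoɾeɾeʒupʃo]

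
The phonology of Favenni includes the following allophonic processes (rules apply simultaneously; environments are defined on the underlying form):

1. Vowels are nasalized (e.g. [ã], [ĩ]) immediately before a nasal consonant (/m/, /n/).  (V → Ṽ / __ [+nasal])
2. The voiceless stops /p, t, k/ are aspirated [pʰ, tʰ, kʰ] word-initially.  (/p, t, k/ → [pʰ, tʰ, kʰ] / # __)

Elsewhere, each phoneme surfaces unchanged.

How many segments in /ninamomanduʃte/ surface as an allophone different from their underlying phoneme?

Segments that undergo a rule: /i/ → [ĩ] (rule 1); /a/ → [ã] (rule 1); /o/ → [õ] (rule 1); /a/ → [ã] (rule 1).
All other segments surface unchanged.

4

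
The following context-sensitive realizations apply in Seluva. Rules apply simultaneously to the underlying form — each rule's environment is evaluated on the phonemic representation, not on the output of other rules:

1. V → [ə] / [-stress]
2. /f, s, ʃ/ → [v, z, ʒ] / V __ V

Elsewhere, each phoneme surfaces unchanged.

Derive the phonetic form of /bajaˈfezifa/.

/b/ stays [b].
/a/ — between /b/ and /j/, in an unstressed syllable — surfaces as [ə] (rule 1).
/j/ (between /a/ and /a/) is unaffected → [j].
/a/ meets the environment for rule 1 (in an unstressed syllable) → [ə].
Rule 2 applies to /f/ (between /a/ and /e/: between two vowels) → [v].
/e/ — between /f/ and /z/; rule 1 does not apply here → [e].
/z/ — not in any rule's target class → [z].
/i/ — between /z/ and /f/, in an unstressed syllable — surfaces as [ə] (rule 1).
/f/ — between /i/ and /a/, between two vowels — surfaces as [v] (rule 2).
Rule 1 applies to /a/ (word-final: in an unstressed syllable) → [ə].

[bəjəˈvezəvə]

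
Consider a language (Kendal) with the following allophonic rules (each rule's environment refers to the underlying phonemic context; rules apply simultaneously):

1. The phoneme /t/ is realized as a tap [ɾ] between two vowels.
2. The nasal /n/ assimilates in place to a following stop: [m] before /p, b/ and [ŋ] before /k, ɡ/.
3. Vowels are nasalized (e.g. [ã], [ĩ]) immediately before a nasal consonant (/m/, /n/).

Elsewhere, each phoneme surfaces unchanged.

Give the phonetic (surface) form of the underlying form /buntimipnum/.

/b/ — not in any rule's target class → [b].
Rule 3 applies to /u/ (between /b/ and /n/: before a nasal consonant) → [ũ].
/n/ (between /u/ and /t/): rule 2 targets it, but not before a labial or velar stop → unchanged [n].
/t/ (between /n/ and /i/) fails the environment for rule 1, so it stays [t].
/i/ — between /t/ and /m/, before a nasal consonant — surfaces as [ĩ] (rule 3).
/m/ stays [m].
/i/ — between /m/ and /p/; rule 3 does not apply here → [i].
/p/ (between /i/ and /n/) is unaffected → [p].
/n/ (between /p/ and /u/) is in the target of rule 2 but the environment (before a labial or velar stop) is not met → [n].
/u/ — between /n/ and /m/, before a nasal consonant — surfaces as [ũ] (rule 3).
/m/ (word-final): no rule targets it → [m].

[bũntĩmipnũm]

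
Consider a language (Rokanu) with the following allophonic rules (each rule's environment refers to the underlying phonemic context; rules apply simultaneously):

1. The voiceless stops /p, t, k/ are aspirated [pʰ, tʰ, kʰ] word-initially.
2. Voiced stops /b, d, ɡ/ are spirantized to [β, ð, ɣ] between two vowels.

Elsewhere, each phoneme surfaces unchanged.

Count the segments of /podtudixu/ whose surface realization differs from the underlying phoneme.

Segments that undergo a rule: /p/ → [pʰ] (rule 1); /d/ → [ð] (rule 2).
All other segments surface unchanged.

2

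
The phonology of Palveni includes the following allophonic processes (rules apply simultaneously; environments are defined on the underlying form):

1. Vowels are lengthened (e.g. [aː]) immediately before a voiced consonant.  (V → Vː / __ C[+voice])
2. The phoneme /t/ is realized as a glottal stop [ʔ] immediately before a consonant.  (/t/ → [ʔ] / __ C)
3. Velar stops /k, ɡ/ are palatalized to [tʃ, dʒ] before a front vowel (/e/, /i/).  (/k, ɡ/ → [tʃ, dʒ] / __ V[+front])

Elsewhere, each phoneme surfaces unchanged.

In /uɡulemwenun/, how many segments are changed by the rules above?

5

Segments that undergo a rule: /u/ → [uː] (rule 1); /u/ → [uː] (rule 1); /e/ → [eː] (rule 1); /e/ → [eː] (rule 1); /u/ → [uː] (rule 1).
All other segments surface unchanged.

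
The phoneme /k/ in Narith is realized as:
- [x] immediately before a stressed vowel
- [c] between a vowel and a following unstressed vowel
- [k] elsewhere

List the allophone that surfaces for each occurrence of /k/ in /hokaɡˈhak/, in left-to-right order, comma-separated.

Occurrence 1 (position 3): between a vowel and a following unstressed vowel → [c].
Occurrence 2 (position 8): no conditioning environment matches → elsewhere allophone [k].

[c], [k]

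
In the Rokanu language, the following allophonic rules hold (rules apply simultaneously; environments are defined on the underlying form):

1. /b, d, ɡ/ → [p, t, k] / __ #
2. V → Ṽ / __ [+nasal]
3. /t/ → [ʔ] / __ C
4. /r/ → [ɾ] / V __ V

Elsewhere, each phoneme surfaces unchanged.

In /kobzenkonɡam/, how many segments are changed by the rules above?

3

Segments that undergo a rule: /e/ → [ẽ] (rule 2); /o/ → [õ] (rule 2); /a/ → [ã] (rule 2).
All other segments surface unchanged.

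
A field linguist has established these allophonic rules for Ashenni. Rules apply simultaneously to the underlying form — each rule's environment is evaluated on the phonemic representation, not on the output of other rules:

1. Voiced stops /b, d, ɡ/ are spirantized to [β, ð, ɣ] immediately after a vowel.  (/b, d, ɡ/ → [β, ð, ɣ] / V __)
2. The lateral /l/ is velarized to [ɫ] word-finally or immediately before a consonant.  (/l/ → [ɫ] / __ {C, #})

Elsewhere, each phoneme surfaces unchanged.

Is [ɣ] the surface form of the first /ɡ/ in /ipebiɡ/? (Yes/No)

Yes

/ɡ/ (word-final) occurs immediately after a vowel → [ɣ] by rule 1.
The actual realization is [ɣ], which matches [ɣ].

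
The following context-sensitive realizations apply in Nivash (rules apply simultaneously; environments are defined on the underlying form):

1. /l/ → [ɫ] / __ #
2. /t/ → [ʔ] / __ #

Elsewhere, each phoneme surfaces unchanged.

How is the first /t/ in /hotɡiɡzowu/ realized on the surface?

[t]

/t/ (between /o/ and /ɡ/) fails the environment for rule 2, so it stays [t].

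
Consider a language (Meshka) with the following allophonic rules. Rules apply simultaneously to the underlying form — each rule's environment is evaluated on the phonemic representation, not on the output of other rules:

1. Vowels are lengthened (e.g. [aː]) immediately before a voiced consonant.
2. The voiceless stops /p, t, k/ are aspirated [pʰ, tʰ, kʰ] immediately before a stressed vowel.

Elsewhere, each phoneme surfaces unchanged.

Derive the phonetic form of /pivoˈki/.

[piːvoˈkʰi]

/p/ — word-initial; rule 2 does not apply here → [p].
Rule 1 applies to /i/ (between /p/ and /v/: before a voiced consonant) → [iː].
/v/ (between /i/ and /o/): no rule targets it → [v].
/o/ (between /v/ and /k/) is in the target of rule 1 but the environment (before a voiced consonant) is not met → [o].
/k/ (between /o/ and /i/) occurs immediately before a stressed vowel → [kʰ] by rule 2.
/i/ (word-final): rule 1 targets it, but not before a voiced consonant → unchanged [i].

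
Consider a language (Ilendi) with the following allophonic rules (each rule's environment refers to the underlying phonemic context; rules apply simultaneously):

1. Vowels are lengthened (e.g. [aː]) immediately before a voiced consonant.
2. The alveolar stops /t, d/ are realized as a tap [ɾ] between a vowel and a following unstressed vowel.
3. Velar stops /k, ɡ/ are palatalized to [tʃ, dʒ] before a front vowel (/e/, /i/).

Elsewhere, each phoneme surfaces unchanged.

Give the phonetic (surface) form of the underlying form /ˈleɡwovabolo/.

[ˈleːɡwoːvaːboːlo]

Rule 1 applies to /e/ (between /l/ and /ɡ/: before a voiced consonant) → [eː].
/ɡ/ (between /e/ and /w/): rule 3 targets it, but not before a front vowel → unchanged [ɡ].
/o/ (between /w/ and /v/) occurs before a voiced consonant → [oː] by rule 1.
/a/ (between /v/ and /b/) occurs before a voiced consonant → [aː] by rule 1.
/o/ meets the environment for rule 1 (before a voiced consonant) → [oː].
/o/ (word-final) is in the target of rule 1 but the environment (before a voiced consonant) is not met → [o].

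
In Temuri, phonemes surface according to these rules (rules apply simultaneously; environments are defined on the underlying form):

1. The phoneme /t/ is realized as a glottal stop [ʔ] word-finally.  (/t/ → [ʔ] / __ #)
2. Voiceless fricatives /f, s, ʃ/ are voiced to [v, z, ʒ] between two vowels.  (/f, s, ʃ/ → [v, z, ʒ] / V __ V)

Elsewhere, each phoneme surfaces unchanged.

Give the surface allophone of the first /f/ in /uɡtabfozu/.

[f]

/f/ — between /b/ and /o/; rule 2 does not apply here → [f].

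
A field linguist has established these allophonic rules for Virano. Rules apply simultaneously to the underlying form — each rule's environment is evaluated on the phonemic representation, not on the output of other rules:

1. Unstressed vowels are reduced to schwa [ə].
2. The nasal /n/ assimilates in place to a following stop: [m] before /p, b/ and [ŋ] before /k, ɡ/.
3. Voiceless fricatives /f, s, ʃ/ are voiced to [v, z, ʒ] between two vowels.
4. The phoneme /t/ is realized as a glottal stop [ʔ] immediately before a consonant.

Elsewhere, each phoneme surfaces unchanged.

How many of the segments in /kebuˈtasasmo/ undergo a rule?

5

Segments that undergo a rule: /e/ → [ə] (rule 1); /u/ → [ə] (rule 1); /s/ → [z] (rule 3); /a/ → [ə] (rule 1); /o/ → [ə] (rule 1).
All other segments surface unchanged.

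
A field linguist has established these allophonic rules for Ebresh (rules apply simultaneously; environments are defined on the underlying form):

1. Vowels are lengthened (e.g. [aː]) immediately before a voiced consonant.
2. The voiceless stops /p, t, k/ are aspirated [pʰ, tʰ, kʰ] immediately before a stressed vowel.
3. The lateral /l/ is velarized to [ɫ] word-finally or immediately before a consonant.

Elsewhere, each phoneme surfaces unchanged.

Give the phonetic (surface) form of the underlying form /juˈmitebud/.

/j/ (word-initial): no rule targets it → [j].
Rule 1 applies to /u/ (between /j/ and /m/: before a voiced consonant) → [uː].
/m/ (between /u/ and /i/) is unaffected → [m].
/i/ (between /m/ and /t/) is in the target of rule 1 but the environment (before a voiced consonant) is not met → [i].
/t/ (between /i/ and /e/) fails the environment for rule 2, so it stays [t].
/e/ — between /t/ and /b/, before a voiced consonant — surfaces as [eː] (rule 1).
/b/ (between /e/ and /u/) is unaffected → [b].
/u/ — between /b/ and /d/, before a voiced consonant — surfaces as [uː] (rule 1).
/d/ — not in any rule's target class → [d].

[juːˈmiteːbuːd]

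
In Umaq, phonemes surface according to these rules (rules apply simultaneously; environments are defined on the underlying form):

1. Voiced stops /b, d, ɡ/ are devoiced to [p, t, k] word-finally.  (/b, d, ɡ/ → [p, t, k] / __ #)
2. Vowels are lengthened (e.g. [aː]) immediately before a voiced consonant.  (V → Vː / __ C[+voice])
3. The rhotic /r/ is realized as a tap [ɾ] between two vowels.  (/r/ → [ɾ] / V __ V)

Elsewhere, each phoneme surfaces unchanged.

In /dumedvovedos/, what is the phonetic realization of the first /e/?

Rule 2 applies to /e/ (between /m/ and /d/: before a voiced consonant) → [eː].

[eː]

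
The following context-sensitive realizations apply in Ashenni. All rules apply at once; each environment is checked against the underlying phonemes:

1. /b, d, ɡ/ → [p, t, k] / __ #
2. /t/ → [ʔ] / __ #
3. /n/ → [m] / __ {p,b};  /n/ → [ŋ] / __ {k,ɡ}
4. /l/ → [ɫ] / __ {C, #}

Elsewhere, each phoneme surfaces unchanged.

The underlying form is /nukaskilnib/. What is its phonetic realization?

[nukaskiɫnip]

/n/ — word-initial; rule 3 does not apply here → [n].
/u/ — not in any rule's target class → [u].
/k/ — not in any rule's target class → [k].
/a/ (between /k/ and /s/) is unaffected → [a].
/s/ stays [s].
/k/ stays [k].
/i/ (between /k/ and /l/): no rule targets it → [i].
/l/ meets the environment for rule 4 (word-finally or immediately before a consonant) → [ɫ].
/n/ (between /l/ and /i/) is in the target of rule 3 but the environment (before a labial or velar stop) is not met → [n].
/i/ (between /n/ and /b/): no rule targets it → [i].
/b/ (word-final) occurs word-finally → [p] by rule 1.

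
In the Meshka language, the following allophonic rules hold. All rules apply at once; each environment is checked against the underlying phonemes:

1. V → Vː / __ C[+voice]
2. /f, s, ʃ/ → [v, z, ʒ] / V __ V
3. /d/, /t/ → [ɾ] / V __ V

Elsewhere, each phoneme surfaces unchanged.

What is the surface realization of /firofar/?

[fiːrovaːr]

/f/ (word-initial) is in the target of rule 2 but the environment (between two vowels) is not met → [f].
/i/ — between /f/ and /r/, before a voiced consonant — surfaces as [iː] (rule 1).
/r/ — not in any rule's target class → [r].
/o/ — between /r/ and /f/; rule 1 does not apply here → [o].
/f/ (between /o/ and /a/) occurs between two vowels → [v] by rule 2.
/a/ (between /f/ and /r/): before a voiced consonant, so rule 1 applies → [aː].
/r/ (word-final) is unaffected → [r].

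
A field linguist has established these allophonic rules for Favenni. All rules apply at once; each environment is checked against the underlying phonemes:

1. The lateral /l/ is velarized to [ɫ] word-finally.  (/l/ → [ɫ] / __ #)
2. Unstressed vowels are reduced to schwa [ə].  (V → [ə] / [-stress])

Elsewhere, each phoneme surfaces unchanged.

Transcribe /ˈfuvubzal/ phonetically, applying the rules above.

[ˈfuvəbzəɫ]

/f/ (word-initial): no rule targets it → [f].
/u/ (between /f/ and /v/) is in the target of rule 2 but the environment (in an unstressed syllable) is not met → [u].
/v/ — not in any rule's target class → [v].
/u/ (between /v/ and /b/) occurs in an unstressed syllable → [ə] by rule 2.
/b/ stays [b].
/z/ (between /b/ and /a/): no rule targets it → [z].
/a/ (between /z/ and /l/): in an unstressed syllable, so rule 2 applies → [ə].
/l/ — word-final, word-finally — surfaces as [ɫ] (rule 1).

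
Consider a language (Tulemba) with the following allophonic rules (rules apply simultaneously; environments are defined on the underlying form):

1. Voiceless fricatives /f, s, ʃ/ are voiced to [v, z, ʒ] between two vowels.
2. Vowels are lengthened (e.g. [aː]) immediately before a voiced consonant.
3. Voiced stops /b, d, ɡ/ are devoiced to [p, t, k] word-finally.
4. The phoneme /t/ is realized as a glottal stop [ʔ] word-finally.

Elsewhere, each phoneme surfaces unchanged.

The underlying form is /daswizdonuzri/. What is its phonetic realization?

[daswiːzdoːnuːzri]

/d/ (word-initial) is in the target of rule 3 but the environment (word-finally) is not met → [d].
/a/ — between /d/ and /s/; rule 2 does not apply here → [a].
/s/ (between /a/ and /w/) is in the target of rule 1 but the environment (between two vowels) is not met → [s].
/w/ (between /s/ and /i/): no rule targets it → [w].
/i/ (between /w/ and /z/) occurs before a voiced consonant → [iː] by rule 2.
/z/ (between /i/ and /d/): no rule targets it → [z].
/d/ (between /z/ and /o/) fails the environment for rule 3, so it stays [d].
/o/ (between /d/ and /n/) occurs before a voiced consonant → [oː] by rule 2.
/n/ (between /o/ and /u/): no rule targets it → [n].
/u/ (between /n/ and /z/): before a voiced consonant, so rule 2 applies → [uː].
/z/ stays [z].
/r/ (between /z/ and /i/): no rule targets it → [r].
/i/ (word-final) is in the target of rule 2 but the environment (before a voiced consonant) is not met → [i].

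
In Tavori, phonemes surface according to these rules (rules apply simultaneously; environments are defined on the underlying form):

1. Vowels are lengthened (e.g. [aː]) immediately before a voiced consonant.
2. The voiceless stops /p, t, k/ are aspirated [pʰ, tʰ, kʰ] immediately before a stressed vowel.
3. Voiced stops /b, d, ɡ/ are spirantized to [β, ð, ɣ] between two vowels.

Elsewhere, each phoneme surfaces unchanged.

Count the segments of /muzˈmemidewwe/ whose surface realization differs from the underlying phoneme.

5

Segments that undergo a rule: /u/ → [uː] (rule 1); /e/ → [eː] (rule 1); /i/ → [iː] (rule 1); /d/ → [ð] (rule 3); /e/ → [eː] (rule 1).
All other segments surface unchanged.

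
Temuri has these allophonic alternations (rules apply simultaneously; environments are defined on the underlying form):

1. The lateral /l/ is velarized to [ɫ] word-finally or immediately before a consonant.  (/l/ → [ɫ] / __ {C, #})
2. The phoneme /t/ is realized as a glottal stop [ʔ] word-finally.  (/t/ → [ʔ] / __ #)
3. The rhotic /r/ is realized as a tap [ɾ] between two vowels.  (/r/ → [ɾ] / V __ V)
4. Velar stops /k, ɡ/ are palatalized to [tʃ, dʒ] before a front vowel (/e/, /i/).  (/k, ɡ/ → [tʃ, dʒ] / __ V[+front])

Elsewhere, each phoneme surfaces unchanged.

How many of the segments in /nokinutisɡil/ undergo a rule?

Segments that undergo a rule: /k/ → [tʃ] (rule 4); /ɡ/ → [dʒ] (rule 4); /l/ → [ɫ] (rule 1).
All other segments surface unchanged.

3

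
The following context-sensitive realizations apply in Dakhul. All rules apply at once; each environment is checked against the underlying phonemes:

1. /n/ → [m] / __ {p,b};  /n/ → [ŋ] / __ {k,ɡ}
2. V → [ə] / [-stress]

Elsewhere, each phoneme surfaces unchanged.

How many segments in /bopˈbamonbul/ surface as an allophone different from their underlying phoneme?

4

Segments that undergo a rule: /o/ → [ə] (rule 2); /o/ → [ə] (rule 2); /n/ → [m] (rule 1); /u/ → [ə] (rule 2).
All other segments surface unchanged.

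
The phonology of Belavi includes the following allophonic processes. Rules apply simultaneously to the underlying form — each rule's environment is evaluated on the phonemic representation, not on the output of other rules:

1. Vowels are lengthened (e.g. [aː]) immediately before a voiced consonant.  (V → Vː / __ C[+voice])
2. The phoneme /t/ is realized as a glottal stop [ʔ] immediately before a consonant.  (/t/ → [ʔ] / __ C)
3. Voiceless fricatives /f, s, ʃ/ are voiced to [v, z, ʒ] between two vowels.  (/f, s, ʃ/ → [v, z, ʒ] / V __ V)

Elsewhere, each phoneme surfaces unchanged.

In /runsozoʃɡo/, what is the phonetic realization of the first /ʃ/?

/ʃ/ (between /o/ and /ɡ/) fails the environment for rule 3, so it stays [ʃ].

[ʃ]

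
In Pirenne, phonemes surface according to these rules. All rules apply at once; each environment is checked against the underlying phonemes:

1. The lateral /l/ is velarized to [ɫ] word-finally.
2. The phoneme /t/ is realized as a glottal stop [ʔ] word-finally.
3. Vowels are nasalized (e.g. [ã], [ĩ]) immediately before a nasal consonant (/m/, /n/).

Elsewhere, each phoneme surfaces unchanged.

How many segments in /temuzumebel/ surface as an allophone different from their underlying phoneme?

3

Segments that undergo a rule: /e/ → [ẽ] (rule 3); /u/ → [ũ] (rule 3); /l/ → [ɫ] (rule 1).
All other segments surface unchanged.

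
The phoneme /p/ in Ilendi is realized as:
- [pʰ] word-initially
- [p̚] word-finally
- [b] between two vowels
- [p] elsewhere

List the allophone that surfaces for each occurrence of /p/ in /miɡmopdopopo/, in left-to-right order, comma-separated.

[p], [b], [b]

Occurrence 1 (position 6): no conditioning environment matches → elsewhere allophone [p].
Occurrence 2 (position 9): between two vowels → [b].
Occurrence 3 (position 11): between two vowels → [b].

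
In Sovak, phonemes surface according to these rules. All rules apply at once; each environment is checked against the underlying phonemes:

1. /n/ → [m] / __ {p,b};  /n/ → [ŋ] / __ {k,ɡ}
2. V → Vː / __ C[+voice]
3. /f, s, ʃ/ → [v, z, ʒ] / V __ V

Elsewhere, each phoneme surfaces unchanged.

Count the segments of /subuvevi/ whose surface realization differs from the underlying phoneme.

3

Segments that undergo a rule: /u/ → [uː] (rule 2); /u/ → [uː] (rule 2); /e/ → [eː] (rule 2).
All other segments surface unchanged.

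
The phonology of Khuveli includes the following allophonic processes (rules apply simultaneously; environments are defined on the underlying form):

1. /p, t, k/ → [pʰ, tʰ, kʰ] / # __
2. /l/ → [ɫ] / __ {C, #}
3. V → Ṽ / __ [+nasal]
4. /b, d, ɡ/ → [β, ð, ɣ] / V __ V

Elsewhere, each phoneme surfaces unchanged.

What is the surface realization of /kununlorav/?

/k/ (word-initial): word-initially, so rule 1 applies → [kʰ].
/u/ (between /k/ and /n/): before a nasal consonant, so rule 3 applies → [ũ].
/n/ — not in any rule's target class → [n].
/u/ — between /n/ and /n/, before a nasal consonant — surfaces as [ũ] (rule 3).
/n/ (between /u/ and /l/): no rule targets it → [n].
/l/ — between /n/ and /o/; rule 2 does not apply here → [l].
/o/ (between /l/ and /r/) is in the target of rule 3 but the environment (before a nasal consonant) is not met → [o].
/r/ stays [r].
/a/ — between /r/ and /v/; rule 3 does not apply here → [a].
/v/ — not in any rule's target class → [v].

[kʰũnũnlorav]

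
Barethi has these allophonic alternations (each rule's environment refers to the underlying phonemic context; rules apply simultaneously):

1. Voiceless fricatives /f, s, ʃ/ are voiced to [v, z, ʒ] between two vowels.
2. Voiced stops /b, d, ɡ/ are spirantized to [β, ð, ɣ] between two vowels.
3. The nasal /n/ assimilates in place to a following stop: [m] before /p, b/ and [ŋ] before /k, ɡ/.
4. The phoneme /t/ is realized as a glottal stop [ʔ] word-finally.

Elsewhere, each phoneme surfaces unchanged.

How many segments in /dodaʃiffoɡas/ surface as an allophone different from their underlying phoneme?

Segments that undergo a rule: /d/ → [ð] (rule 2); /ʃ/ → [ʒ] (rule 1); /ɡ/ → [ɣ] (rule 2).
All other segments surface unchanged.

3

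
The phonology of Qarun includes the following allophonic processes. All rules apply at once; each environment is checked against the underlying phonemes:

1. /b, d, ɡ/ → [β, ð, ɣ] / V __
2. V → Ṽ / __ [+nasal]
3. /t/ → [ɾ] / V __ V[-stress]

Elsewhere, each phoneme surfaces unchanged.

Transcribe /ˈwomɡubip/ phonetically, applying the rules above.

/o/ (between /w/ and /m/) occurs before a nasal consonant → [õ] by rule 2.
/ɡ/ — between /m/ and /u/; rule 1 does not apply here → [ɡ].
/u/ — between /ɡ/ and /b/; rule 2 does not apply here → [u].
/b/ (between /u/ and /i/): immediately after a vowel, so rule 1 applies → [β].
/i/ (between /b/ and /p/) is in the target of rule 2 but the environment (before a nasal consonant) is not met → [i].

[ˈwõmɡuβip]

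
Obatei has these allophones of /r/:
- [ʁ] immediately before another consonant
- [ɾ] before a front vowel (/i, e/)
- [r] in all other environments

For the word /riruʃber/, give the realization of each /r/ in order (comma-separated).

Occurrence 1 (position 1): before a front vowel (/i, e/) → [ɾ].
Occurrence 2 (position 3): no conditioning environment matches → elsewhere allophone [r].
Occurrence 3 (position 8): no conditioning environment matches → elsewhere allophone [r].

[ɾ], [r], [r]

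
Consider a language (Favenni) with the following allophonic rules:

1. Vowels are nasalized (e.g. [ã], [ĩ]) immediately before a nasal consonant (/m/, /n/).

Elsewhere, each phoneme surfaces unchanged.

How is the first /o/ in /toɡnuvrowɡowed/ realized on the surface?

/o/ (between /t/ and /ɡ/): rule 1 targets it, but not before a nasal consonant → unchanged [o].

[o]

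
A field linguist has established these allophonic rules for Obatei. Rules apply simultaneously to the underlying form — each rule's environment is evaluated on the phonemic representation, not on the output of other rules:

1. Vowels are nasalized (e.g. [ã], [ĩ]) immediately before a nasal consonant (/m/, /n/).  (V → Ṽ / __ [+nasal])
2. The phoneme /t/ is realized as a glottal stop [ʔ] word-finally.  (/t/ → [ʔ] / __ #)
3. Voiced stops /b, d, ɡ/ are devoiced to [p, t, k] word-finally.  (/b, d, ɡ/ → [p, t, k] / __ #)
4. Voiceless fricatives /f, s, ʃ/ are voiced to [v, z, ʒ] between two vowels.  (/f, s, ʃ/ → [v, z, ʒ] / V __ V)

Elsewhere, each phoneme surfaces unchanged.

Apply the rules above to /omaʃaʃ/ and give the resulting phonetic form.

[õmaʒaʃ]

Rule 1 applies to /o/ (word-initial: before a nasal consonant) → [õ].
/m/ (between /o/ and /a/): no rule targets it → [m].
/a/ (between /m/ and /ʃ/) is in the target of rule 1 but the environment (before a nasal consonant) is not met → [a].
/ʃ/ (between /a/ and /a/) occurs between two vowels → [ʒ] by rule 4.
/a/ (between /ʃ/ and /ʃ/) fails the environment for rule 1, so it stays [a].
/ʃ/ (word-final) is in the target of rule 4 but the environment (between two vowels) is not met → [ʃ].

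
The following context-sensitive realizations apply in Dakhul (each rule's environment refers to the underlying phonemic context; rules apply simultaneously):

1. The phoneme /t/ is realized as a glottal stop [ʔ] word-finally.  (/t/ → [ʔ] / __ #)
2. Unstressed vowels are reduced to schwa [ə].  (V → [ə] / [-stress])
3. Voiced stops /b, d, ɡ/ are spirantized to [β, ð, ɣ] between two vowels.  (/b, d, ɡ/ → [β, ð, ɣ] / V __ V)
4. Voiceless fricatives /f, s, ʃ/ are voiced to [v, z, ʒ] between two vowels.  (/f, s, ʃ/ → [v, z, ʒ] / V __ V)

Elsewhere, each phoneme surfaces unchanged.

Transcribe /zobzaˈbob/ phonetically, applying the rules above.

[zəbzəˈβob]

/z/ stays [z].
/o/ meets the environment for rule 2 (in an unstressed syllable) → [ə].
/b/ — between /o/ and /z/; rule 3 does not apply here → [b].
/z/ stays [z].
/a/ — between /z/ and /b/, in an unstressed syllable — surfaces as [ə] (rule 2).
/b/ — between /a/ and /o/, between two vowels — surfaces as [β] (rule 3).
/o/ — between /b/ and /b/; rule 2 does not apply here → [o].
/b/ (word-final) is in the target of rule 3 but the environment (between two vowels) is not met → [b].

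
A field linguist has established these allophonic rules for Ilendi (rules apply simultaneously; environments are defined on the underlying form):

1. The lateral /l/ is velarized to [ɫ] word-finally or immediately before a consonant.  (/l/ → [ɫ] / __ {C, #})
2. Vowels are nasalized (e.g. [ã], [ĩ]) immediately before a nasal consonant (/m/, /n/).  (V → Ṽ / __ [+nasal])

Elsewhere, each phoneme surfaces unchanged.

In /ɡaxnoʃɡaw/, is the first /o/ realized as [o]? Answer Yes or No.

Yes

/o/ — between /n/ and /ʃ/; rule 2 does not apply here → [o].
The actual realization is [o], which matches [o].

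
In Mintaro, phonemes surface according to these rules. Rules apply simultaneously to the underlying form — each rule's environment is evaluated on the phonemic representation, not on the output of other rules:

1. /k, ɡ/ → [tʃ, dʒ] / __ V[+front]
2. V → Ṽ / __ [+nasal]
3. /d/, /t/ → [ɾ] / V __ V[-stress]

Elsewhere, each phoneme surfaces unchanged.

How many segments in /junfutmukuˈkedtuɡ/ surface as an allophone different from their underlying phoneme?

Segments that undergo a rule: /u/ → [ũ] (rule 2); /k/ → [tʃ] (rule 1).
All other segments surface unchanged.

2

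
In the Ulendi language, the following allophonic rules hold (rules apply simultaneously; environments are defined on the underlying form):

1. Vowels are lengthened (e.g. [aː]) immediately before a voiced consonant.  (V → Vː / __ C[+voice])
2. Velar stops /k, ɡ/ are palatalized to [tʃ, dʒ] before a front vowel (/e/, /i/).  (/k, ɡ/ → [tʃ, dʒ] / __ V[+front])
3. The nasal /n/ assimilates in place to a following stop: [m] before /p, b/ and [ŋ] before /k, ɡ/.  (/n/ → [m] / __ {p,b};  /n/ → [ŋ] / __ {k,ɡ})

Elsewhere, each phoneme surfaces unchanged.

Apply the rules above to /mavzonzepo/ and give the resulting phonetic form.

[maːvzoːnzepo]

/a/ — between /m/ and /v/, before a voiced consonant — surfaces as [aː] (rule 1).
Rule 1 applies to /o/ (between /z/ and /n/: before a voiced consonant) → [oː].
/n/ (between /o/ and /z/): rule 3 targets it, but not before a labial or velar stop → unchanged [n].
/e/ (between /z/ and /p/) fails the environment for rule 1, so it stays [e].
/o/ (word-final): rule 1 targets it, but not before a voiced consonant → unchanged [o].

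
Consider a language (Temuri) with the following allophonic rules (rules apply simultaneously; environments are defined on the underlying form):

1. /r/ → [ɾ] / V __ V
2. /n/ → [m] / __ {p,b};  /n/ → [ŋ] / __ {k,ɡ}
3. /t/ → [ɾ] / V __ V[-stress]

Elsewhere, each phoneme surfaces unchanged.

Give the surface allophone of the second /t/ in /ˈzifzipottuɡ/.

[t]

/t/ (between /t/ and /u/): rule 3 targets it, but not between a vowel and a following unstressed vowel → unchanged [t].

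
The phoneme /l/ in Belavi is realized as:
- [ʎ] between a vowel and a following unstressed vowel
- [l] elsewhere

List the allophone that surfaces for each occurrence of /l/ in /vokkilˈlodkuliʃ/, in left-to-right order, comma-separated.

Occurrence 1 (position 6): no conditioning environment matches → elsewhere allophone [l].
Occurrence 2 (position 7): no conditioning environment matches → elsewhere allophone [l].
Occurrence 3 (position 12): between a vowel and a following unstressed vowel → [ʎ].

[l], [l], [ʎ]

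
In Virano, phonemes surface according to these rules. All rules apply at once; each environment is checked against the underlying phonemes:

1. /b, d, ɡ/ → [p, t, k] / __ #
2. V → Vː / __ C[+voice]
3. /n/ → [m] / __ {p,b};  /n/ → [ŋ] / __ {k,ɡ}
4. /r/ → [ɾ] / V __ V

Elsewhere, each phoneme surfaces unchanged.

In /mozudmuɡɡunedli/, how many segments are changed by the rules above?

Segments that undergo a rule: /o/ → [oː] (rule 2); /u/ → [uː] (rule 2); /u/ → [uː] (rule 2); /u/ → [uː] (rule 2); /e/ → [eː] (rule 2).
All other segments surface unchanged.

5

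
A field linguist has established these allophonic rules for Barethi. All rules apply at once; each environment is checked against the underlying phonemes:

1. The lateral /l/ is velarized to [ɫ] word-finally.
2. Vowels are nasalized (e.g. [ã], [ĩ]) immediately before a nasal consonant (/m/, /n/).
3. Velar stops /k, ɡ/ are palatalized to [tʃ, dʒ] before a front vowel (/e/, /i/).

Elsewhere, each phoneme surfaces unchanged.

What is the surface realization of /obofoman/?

/o/ (word-initial): rule 2 targets it, but not before a nasal consonant → unchanged [o].
/b/ — not in any rule's target class → [b].
/o/ — between /b/ and /f/; rule 2 does not apply here → [o].
/f/ stays [f].
/o/ (between /f/ and /m/) occurs before a nasal consonant → [õ] by rule 2.
/m/ (between /o/ and /a/) is unaffected → [m].
/a/ meets the environment for rule 2 (before a nasal consonant) → [ã].
/n/ (word-final): no rule targets it → [n].

[obofõmãn]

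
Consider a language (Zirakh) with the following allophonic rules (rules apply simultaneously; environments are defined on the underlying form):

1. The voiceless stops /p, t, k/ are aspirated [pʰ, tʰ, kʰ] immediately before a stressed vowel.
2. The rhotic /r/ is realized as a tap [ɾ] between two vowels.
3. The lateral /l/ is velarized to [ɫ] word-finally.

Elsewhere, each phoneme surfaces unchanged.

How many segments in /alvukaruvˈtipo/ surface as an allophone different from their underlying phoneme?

2

Segments that undergo a rule: /r/ → [ɾ] (rule 2); /t/ → [tʰ] (rule 1).
All other segments surface unchanged.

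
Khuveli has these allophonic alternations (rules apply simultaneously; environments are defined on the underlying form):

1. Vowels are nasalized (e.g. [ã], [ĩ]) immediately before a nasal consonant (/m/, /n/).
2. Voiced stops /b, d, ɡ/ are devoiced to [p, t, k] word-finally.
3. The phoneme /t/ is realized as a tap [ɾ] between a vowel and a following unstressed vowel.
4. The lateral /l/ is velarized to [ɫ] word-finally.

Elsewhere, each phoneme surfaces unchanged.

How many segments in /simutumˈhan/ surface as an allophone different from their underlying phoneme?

Segments that undergo a rule: /i/ → [ĩ] (rule 1); /t/ → [ɾ] (rule 3); /u/ → [ũ] (rule 1); /a/ → [ã] (rule 1).
All other segments surface unchanged.

4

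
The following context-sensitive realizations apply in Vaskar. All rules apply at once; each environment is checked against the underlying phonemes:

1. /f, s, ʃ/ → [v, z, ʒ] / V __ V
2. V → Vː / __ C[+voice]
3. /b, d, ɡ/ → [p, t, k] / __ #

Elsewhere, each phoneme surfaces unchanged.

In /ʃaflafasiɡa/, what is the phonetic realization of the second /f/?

[v]

/f/ (between /a/ and /a/) occurs between two vowels → [v] by rule 1.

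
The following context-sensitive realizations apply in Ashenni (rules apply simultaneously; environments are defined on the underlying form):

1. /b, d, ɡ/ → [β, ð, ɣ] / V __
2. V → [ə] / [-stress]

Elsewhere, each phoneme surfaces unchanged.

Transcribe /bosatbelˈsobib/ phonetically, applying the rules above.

[bəsətbəlˈsoβəβ]

/b/ (word-initial): rule 1 targets it, but not immediately after a vowel → unchanged [b].
/o/ (between /b/ and /s/): in an unstressed syllable, so rule 2 applies → [ə].
/s/ — not in any rule's target class → [s].
/a/ (between /s/ and /t/): in an unstressed syllable, so rule 2 applies → [ə].
/t/ — not in any rule's target class → [t].
/b/ (between /t/ and /e/) is in the target of rule 1 but the environment (immediately after a vowel) is not met → [b].
/e/ meets the environment for rule 2 (in an unstressed syllable) → [ə].
/l/ (between /e/ and /s/): no rule targets it → [l].
/s/ — not in any rule's target class → [s].
/o/ (between /s/ and /b/) fails the environment for rule 2, so it stays [o].
/b/ (between /o/ and /i/) occurs immediately after a vowel → [β] by rule 1.
/i/ (between /b/ and /b/): in an unstressed syllable, so rule 2 applies → [ə].
/b/ — word-final, immediately after a vowel — surfaces as [β] (rule 1).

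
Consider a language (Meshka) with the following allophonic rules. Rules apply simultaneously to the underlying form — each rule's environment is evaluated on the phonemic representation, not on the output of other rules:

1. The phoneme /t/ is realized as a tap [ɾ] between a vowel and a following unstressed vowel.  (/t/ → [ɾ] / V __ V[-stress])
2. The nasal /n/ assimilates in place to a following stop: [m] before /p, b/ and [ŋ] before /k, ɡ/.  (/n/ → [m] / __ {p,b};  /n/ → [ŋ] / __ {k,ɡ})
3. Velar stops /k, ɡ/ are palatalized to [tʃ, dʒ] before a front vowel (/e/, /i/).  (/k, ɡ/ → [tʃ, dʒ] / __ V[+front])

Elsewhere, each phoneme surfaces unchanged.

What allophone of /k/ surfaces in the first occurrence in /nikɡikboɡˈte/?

/k/ (between /i/ and /ɡ/) fails the environment for rule 3, so it stays [k].

[k]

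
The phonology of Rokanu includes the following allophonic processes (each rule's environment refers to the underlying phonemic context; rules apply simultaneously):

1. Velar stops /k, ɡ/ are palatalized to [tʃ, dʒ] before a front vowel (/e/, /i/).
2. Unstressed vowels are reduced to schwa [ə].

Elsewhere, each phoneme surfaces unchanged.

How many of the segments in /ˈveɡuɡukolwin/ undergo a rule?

Segments that undergo a rule: /u/ → [ə] (rule 2); /u/ → [ə] (rule 2); /o/ → [ə] (rule 2); /i/ → [ə] (rule 2).
All other segments surface unchanged.

4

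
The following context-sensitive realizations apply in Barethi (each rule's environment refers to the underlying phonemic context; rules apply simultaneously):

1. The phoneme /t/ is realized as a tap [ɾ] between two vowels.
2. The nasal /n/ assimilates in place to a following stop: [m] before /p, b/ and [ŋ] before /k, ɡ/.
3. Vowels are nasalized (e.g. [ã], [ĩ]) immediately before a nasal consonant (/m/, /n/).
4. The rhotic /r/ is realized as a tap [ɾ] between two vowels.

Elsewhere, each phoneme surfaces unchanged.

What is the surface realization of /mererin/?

/m/ — not in any rule's target class → [m].
/e/ (between /m/ and /r/) is in the target of rule 3 but the environment (before a nasal consonant) is not met → [e].
/r/ — between /e/ and /e/, between two vowels — surfaces as [ɾ] (rule 4).
/e/ (between /r/ and /r/) is in the target of rule 3 but the environment (before a nasal consonant) is not met → [e].
/r/ (between /e/ and /i/): between two vowels, so rule 4 applies → [ɾ].
/i/ — between /r/ and /n/, before a nasal consonant — surfaces as [ĩ] (rule 3).
/n/ (word-final): rule 2 targets it, but not before a labial or velar stop → unchanged [n].

[meɾeɾĩn]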